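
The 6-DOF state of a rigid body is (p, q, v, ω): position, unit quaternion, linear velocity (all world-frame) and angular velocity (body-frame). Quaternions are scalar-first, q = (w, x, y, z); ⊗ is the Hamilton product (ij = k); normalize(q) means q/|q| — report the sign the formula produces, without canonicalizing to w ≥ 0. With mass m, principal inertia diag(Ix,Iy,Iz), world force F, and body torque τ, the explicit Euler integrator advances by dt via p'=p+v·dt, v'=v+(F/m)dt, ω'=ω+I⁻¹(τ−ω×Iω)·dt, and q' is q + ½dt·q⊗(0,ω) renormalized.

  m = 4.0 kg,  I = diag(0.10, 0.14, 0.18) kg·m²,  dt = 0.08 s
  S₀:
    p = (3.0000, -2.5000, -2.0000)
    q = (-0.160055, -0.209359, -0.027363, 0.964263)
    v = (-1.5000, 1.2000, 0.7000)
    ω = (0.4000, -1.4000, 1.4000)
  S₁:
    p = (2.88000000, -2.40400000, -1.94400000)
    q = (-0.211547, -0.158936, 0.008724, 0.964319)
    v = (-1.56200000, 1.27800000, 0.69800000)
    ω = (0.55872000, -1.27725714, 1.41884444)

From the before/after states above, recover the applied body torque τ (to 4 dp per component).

τ = (0.1200, 0.1700, 0.0200)

rate change Δω = (0.15872000, 0.12274286, 0.01884444)
τ = I·(Δω/dt) + ω₀×(Iω₀) = (0.1200, 0.1700, 0.0200)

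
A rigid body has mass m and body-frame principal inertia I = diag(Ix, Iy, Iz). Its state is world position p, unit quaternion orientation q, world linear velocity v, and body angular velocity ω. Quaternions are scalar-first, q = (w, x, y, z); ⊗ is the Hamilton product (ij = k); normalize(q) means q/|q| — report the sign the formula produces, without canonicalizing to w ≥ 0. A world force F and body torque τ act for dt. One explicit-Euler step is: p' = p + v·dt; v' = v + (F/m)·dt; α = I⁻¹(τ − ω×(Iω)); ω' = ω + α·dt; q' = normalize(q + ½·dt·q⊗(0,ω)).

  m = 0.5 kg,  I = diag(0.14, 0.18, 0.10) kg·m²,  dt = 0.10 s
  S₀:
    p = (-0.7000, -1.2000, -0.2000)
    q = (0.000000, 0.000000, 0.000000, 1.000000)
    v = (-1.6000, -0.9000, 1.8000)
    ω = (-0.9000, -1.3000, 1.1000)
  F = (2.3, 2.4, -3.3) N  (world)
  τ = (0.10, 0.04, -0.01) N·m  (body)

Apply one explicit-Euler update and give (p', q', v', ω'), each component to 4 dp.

p' = (-0.8600, -1.2900, -0.0200)
q' = (-0.0547, 0.0647, -0.0448, 0.9954)
v' = (-1.1400, -0.4200, 1.1400)
ω' = (-0.9103, -1.2558, 1.0432)

ω×(Iω) gyroscopic = (0.1144, -0.0396, 0.0468)
α = I⁻¹(τ − ω×Iω) = (-0.1029, 0.4422, -0.5680)
new body rate ω' = (-0.9103, -1.2558, 1.0432)
Hamilton product q⊗(0,ω) = (-1.1000000, 1.3000000, -0.9000000, 0.0000000)
updated quaternion q' = (-0.0547, 0.0647, -0.0448, 0.9954)
new position p' = (-0.8600, -1.2900, -0.0200)
new velocity v' = (-1.1400, -0.4200, 1.1400)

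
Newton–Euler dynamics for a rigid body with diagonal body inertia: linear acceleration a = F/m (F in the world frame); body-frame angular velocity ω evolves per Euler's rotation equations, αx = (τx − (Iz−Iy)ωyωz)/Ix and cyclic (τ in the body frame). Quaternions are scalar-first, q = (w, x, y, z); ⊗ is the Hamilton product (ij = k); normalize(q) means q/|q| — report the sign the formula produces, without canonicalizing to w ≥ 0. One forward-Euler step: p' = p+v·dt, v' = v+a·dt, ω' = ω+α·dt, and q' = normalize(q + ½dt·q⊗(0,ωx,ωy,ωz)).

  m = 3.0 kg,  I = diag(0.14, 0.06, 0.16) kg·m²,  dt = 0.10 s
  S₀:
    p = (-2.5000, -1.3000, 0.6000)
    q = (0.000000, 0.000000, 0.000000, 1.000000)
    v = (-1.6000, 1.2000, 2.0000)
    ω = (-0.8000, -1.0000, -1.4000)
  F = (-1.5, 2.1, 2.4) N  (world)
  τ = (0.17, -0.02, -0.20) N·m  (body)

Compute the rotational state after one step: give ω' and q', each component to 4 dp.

(τ − ω×Iω)/I = (0.2143, 0.0400, -0.8500)
ω + α·dt = (-0.7786, -0.9960, -1.4850)
q⊗(0,ω) = (1.4000000, 1.0000000, -0.8000000, 0.0000000)
q + ½dt·q⊗(0,ω), renormalized = (0.0697, 0.0498, -0.0398, 0.9955)

ω' = (-0.7786, -0.9960, -1.4850)
q' = (0.0697, 0.0498, -0.0398, 0.9955)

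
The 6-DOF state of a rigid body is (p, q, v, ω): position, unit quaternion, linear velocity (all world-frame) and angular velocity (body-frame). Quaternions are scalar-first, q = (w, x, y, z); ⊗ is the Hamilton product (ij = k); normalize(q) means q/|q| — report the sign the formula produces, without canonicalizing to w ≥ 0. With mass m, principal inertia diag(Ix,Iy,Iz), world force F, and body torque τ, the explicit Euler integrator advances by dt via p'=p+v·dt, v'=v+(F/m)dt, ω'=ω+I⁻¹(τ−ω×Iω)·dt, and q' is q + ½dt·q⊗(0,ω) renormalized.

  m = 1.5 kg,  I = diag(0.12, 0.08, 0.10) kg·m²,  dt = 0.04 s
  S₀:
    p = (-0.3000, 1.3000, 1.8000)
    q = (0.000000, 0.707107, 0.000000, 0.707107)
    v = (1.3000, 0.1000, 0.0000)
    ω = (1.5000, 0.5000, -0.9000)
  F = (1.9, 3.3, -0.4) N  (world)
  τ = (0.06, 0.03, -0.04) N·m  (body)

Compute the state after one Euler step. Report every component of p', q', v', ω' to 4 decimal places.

ω×(Iω) gyroscopic = (-0.0090, -0.0270, -0.0300)
angular accel α = (0.5750, 0.7125, -0.1000)
ω' = ω + α·dt = (1.5230, 0.5285, -0.9040)
2q̇ = q⊗(0,ω) = (-0.4242642, -0.3535535, 1.6970568, 0.3535535)
q + ½dt·q⊗(0,ω), renormalized = (-0.0085, 0.6996, 0.0339, 0.7137)
a = (1.2667, 2.2000, -0.2667)
new position p' = (-0.2480, 1.3040, 1.8000)
v' = v + a·dt = (1.3507, 0.1880, -0.0107)

p' = (-0.2480, 1.3040, 1.8000)
q' = (-0.0085, 0.6996, 0.0339, 0.7137)
v' = (1.3507, 0.1880, -0.0107)
ω' = (1.5230, 0.5285, -0.9040)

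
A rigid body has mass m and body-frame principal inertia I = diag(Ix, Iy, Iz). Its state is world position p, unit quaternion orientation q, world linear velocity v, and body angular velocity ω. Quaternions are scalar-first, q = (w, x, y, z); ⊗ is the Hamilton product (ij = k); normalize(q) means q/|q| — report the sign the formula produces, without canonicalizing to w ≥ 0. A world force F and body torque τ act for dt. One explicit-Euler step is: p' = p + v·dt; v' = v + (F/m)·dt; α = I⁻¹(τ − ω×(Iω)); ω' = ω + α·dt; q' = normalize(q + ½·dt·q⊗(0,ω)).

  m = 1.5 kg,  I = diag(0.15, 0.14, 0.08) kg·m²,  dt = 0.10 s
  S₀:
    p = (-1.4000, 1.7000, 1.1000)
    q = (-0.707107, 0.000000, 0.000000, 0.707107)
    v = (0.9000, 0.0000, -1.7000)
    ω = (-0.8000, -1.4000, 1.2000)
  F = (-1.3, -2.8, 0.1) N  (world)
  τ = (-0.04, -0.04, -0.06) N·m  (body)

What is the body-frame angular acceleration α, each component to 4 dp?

α = (-0.9387, 0.1943, -0.6100)

precession coupling ω×(Iω) = (0.1008, -0.0672, -0.0112)
α = I⁻¹(τ − ω×Iω) = (-0.9387, 0.1943, -0.6100)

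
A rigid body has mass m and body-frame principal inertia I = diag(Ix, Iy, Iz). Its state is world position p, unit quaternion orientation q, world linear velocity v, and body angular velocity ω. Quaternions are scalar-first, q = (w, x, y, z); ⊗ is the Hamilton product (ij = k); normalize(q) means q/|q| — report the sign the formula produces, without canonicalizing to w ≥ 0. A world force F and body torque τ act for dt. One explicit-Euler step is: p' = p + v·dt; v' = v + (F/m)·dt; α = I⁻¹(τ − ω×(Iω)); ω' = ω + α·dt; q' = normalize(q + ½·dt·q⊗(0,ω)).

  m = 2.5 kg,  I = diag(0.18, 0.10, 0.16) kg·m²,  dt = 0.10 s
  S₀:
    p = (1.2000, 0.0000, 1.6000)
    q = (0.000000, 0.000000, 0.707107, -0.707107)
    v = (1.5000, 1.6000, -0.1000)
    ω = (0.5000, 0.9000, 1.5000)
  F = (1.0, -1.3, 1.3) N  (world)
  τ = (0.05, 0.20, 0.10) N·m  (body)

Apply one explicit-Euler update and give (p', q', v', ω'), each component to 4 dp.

a = (0.4000, -0.5200, 0.5200)
p' = p + v·dt = (1.3500, 0.1600, 1.5900)
new velocity v' = (1.5400, 1.5480, -0.0480)
ω×(Iω) gyroscopic = (0.0810, 0.0150, -0.0360)
α = I⁻¹(τ − ω×Iω) = (-0.1722, 1.8500, 0.8500)
new body rate ω' = (0.4828, 1.0850, 1.5850)
q⊗(0,ω) = (0.4242642, 1.6970568, -0.3535535, -0.3535535)
updated quaternion q' = (0.0211, 0.0845, 0.6866, -0.7218)

p' = (1.3500, 0.1600, 1.5900)
q' = (0.0211, 0.0845, 0.6866, -0.7218)
v' = (1.5400, 1.5480, -0.0480)
ω' = (0.4828, 1.0850, 1.5850)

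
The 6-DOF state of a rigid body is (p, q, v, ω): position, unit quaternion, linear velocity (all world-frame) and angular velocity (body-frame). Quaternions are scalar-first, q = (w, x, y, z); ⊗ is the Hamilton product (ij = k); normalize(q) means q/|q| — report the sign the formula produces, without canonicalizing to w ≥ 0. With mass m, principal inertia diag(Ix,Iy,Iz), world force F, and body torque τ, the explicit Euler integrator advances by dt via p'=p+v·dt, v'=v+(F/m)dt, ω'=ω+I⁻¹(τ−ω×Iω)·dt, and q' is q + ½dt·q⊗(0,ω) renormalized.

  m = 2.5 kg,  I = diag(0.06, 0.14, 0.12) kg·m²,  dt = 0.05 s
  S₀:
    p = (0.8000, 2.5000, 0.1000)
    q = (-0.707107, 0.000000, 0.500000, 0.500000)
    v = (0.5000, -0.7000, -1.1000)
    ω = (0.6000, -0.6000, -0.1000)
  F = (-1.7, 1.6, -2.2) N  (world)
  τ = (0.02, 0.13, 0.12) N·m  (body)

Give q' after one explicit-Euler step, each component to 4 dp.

q' = (-0.6982, -0.0044, 0.5180, 0.4942)

Hamilton product q⊗(0,ω) = (0.3500000, -0.1742642, 0.7242642, -0.2292893)
updated quaternion q' = (-0.6982, -0.0044, 0.5180, 0.4942)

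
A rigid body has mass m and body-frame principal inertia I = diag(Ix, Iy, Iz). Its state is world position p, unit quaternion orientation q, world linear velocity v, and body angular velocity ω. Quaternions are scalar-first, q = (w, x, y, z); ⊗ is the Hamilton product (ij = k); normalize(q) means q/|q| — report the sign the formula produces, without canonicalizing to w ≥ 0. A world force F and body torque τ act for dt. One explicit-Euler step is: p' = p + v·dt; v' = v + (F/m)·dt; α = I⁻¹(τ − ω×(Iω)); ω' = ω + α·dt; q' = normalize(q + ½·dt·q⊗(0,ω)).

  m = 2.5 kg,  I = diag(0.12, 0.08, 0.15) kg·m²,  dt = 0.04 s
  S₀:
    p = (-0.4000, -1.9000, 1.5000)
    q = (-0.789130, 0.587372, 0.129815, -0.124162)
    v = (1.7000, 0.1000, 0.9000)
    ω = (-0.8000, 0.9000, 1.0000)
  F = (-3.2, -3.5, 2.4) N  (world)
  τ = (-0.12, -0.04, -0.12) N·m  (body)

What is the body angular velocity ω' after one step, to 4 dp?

ω' = (-0.8610, 0.8680, 0.9603)

gyro term ω×Iω = (0.0630, 0.0240, 0.0288)
(τ − ω×Iω)/I = (-1.5250, -0.8000, -0.9920)
new body rate ω' = (-0.8610, 0.8680, 0.9603)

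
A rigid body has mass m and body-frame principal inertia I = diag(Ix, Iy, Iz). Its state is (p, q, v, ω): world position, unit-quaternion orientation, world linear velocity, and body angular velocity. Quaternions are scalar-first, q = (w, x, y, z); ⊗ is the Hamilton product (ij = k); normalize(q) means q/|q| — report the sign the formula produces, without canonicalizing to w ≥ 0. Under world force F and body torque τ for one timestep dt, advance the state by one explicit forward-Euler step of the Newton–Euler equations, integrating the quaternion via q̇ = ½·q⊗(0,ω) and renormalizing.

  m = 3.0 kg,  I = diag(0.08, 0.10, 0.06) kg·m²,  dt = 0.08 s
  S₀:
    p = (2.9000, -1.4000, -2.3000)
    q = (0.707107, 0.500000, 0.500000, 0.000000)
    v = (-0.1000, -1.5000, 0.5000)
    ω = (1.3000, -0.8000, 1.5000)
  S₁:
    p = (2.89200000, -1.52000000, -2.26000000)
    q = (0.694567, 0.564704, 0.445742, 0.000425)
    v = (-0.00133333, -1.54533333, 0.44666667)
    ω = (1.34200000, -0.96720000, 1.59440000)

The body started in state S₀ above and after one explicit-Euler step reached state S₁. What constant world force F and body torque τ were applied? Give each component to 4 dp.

F = (3.7000, -1.7000, -2.0000)
τ = (0.0900, -0.1700, 0.0500)

rate change Δω = (0.04200000, -0.16720000, 0.09440000)
I·α + gyro = (0.0900, -0.1700, 0.0500)
velocity change Δv = (0.09866667, -0.04533333, -0.05333333)
F = m·Δv/dt = (3.7000, -1.7000, -2.0000)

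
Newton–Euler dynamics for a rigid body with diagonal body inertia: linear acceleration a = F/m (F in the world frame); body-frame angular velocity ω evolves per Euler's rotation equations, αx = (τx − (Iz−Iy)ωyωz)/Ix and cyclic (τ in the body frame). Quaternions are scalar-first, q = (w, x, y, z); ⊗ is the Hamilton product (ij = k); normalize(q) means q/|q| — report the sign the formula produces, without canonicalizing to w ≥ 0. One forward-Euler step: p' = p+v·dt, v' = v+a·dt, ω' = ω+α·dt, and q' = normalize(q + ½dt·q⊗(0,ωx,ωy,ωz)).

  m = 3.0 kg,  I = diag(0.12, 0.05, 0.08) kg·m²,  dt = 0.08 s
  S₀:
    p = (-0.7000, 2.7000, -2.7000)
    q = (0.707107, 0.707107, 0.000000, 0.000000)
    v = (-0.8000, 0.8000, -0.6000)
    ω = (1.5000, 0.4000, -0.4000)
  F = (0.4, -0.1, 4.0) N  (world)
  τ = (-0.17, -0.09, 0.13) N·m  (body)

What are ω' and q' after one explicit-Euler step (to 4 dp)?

ω' = (1.3899, 0.2944, -0.2280)
q' = (0.6633, 0.7480, 0.0226, 0.0000)

ω×(Iω) gyroscopic = (-0.0048, -0.0240, -0.0420)
angular accel α = (-1.3767, -1.3200, 2.1500)
ω + α·dt = (1.3899, 0.2944, -0.2280)
q⊗(0,ω) = (-1.0606605, 1.0606605, 0.5656856, 0.0000000)
updated quaternion q' = (0.6633, 0.7480, 0.0226, 0.0000)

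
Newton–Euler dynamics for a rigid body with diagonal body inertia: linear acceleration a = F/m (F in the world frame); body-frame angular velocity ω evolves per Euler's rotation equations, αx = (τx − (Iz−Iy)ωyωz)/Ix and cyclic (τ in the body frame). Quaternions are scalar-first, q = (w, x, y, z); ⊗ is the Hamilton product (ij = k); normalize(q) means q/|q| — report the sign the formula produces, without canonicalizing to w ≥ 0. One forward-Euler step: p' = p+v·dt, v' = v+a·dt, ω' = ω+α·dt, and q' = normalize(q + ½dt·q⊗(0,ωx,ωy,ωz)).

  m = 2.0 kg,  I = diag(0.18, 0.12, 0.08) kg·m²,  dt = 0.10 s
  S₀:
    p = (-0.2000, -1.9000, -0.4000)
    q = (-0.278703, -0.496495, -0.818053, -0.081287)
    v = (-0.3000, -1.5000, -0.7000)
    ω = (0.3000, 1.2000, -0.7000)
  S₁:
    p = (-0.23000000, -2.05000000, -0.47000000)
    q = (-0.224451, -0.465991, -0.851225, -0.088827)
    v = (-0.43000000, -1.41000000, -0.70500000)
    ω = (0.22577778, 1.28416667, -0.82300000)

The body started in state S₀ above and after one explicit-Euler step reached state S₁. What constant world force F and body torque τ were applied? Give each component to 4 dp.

rate change Δω = (-0.07422222, 0.08416667, -0.12300000)
gyro term ω₀×Iω₀ = (0.0336, -0.0210, -0.0216)
applied torque τ = (-0.1000, 0.0800, -0.1200)
v₁ − v₀ = (-0.13000000, 0.09000000, -0.00500000)
F = m·Δv/dt = (-2.6000, 1.8000, -0.1000)

F = (-2.6000, 1.8000, -0.1000)
τ = (-0.1000, 0.0800, -0.1200)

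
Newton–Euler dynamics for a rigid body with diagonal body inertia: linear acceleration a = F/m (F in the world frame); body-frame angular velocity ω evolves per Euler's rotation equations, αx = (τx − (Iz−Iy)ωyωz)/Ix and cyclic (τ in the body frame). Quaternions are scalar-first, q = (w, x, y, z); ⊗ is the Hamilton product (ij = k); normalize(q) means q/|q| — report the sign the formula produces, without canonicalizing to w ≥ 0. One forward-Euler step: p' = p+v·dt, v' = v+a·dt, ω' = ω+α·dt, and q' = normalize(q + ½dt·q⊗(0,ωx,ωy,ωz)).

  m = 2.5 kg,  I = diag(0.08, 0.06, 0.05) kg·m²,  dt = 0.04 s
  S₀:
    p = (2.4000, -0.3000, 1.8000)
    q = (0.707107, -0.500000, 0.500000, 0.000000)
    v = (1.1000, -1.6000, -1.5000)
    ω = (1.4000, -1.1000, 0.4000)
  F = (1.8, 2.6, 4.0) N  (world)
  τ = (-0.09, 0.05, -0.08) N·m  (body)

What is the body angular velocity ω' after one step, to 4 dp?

precession coupling ω×(Iω) = (0.0044, 0.0168, 0.0308)
(τ − ω×Iω)/I = (-1.1800, 0.5533, -2.2160)
ω' = ω + α·dt = (1.3528, -1.0779, 0.3114)

ω' = (1.3528, -1.0779, 0.3114)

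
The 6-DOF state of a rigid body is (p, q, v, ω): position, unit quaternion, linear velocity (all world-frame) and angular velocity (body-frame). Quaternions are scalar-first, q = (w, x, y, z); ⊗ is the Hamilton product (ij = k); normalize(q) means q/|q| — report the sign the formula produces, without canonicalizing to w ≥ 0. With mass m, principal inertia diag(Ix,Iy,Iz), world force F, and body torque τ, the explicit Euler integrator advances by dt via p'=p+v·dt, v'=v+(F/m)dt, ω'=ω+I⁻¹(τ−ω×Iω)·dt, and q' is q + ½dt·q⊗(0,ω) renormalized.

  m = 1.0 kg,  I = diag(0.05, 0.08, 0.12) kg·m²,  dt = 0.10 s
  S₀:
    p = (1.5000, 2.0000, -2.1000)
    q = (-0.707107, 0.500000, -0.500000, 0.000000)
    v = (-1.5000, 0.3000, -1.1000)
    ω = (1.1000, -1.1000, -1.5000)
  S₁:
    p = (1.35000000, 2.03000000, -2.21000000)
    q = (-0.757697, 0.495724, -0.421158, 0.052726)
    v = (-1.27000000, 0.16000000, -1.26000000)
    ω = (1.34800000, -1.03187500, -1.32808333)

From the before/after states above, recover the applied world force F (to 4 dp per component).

Δv = v₁−v₀ = (0.23000000, -0.14000000, -0.16000000)
F = m·Δv/dt = (2.3000, -1.4000, -1.6000)

F = (2.3000, -1.4000, -1.6000)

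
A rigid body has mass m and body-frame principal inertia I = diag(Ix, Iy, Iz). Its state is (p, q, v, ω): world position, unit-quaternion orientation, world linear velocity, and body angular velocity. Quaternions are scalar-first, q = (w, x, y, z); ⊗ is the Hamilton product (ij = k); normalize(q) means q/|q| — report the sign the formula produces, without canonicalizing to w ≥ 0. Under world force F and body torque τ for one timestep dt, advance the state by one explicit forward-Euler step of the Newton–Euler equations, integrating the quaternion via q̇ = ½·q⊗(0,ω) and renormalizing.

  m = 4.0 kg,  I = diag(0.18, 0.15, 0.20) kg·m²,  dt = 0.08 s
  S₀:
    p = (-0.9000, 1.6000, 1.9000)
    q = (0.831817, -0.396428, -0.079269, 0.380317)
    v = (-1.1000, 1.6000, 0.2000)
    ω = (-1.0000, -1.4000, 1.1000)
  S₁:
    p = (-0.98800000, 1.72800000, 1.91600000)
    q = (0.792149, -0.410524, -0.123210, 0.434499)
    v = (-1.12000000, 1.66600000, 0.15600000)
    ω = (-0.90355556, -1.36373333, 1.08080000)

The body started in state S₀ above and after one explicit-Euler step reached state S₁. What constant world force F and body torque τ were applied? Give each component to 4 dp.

F = (-1.0000, 3.3000, -2.2000)
τ = (0.1400, 0.0900, -0.0900)

ω₁ − ω₀ = (0.09644444, 0.03626667, -0.01920000)
gyro term ω₀×Iω₀ = (-0.0770, 0.0220, -0.0420)
τ = I·(Δω/dt) + ω₀×(Iω₀) = (0.1400, 0.0900, -0.0900)
velocity change Δv = (-0.02000000, 0.06600000, -0.04400000)
F = m·Δv/dt = (-1.0000, 3.3000, -2.2000)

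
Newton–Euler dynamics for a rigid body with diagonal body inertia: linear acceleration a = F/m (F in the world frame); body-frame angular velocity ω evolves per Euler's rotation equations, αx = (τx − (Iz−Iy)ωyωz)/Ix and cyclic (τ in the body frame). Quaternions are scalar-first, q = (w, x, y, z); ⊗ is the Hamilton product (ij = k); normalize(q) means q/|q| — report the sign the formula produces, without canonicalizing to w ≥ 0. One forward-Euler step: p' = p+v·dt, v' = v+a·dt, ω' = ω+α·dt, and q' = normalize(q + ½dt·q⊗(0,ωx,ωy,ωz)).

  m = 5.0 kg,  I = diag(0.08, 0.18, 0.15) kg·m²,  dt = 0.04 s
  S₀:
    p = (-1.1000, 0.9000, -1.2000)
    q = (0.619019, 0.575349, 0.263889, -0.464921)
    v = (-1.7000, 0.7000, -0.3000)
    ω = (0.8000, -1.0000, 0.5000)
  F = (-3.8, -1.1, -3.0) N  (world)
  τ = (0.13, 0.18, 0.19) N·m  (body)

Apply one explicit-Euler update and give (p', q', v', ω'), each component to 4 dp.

p' = (-1.1680, 0.9280, -1.2120)
q' = (0.6195, 0.5784, 0.2382, -0.4743)
v' = (-1.7304, 0.6912, -0.3240)
ω' = (0.8575, -0.9538, 0.5720)

gyro term ω×Iω = (0.0150, -0.0280, -0.0800)
angular accel α = (1.4375, 1.1556, 1.8000)
ω + α·dt = (0.8575, -0.9538, 0.5720)
q⊗(0,ω) = (0.0360703, 0.1622387, -1.2786303, -0.4769507)
updated quaternion q' = (0.6195, 0.5784, 0.2382, -0.4743)
p + v·dt = (-1.1680, 0.9280, -1.2120)
v + (F/m)dt = (-1.7304, 0.6912, -0.3240)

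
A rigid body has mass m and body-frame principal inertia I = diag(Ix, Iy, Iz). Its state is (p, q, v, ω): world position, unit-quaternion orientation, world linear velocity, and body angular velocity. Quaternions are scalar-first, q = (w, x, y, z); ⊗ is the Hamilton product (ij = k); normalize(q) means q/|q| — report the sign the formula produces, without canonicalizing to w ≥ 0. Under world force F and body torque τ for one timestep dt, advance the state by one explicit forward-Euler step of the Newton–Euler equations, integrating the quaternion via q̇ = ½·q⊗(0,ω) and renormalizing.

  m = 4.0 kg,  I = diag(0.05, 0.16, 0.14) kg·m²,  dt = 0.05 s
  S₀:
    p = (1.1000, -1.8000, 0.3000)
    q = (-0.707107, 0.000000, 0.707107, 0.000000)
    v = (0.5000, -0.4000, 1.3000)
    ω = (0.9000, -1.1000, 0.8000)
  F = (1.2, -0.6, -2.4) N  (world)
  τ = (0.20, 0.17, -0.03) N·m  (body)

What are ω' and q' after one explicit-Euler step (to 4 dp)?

ω×(Iω) gyroscopic = (0.0176, -0.0648, -0.1089)
(τ − ω×Iω)/I = (3.6480, 1.4675, 0.5636)
ω' = ω + α·dt = (1.0824, -1.0266, 0.8282)
q⊗(0,ω) = (0.7778177, -0.0707107, 0.7778177, -1.2020819)
q + ½dt·q⊗(0,ω), renormalized = (-0.6871, -0.0018, 0.7259, -0.0300)

ω' = (1.0824, -1.0266, 0.8282)
q' = (-0.6871, -0.0018, 0.7259, -0.0300)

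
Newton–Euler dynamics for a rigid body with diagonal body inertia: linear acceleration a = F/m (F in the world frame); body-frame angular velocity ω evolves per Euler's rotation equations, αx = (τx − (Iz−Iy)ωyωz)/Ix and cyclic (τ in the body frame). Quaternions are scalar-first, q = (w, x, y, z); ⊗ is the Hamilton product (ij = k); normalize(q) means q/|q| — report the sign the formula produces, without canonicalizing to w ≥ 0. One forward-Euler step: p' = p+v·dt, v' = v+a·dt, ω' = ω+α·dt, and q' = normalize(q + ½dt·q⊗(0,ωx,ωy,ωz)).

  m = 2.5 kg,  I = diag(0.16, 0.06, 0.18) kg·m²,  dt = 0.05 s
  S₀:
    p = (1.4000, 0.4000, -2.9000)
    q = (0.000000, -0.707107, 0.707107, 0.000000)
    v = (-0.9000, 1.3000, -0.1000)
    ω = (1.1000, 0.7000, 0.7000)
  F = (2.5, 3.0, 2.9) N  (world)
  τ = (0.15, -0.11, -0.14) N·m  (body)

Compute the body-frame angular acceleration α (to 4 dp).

precession coupling ω×(Iω) = (0.0588, -0.0154, -0.0770)
α = I⁻¹(τ − ω×Iω) = (0.5700, -1.5767, -0.3500)

α = (0.5700, -1.5767, -0.3500)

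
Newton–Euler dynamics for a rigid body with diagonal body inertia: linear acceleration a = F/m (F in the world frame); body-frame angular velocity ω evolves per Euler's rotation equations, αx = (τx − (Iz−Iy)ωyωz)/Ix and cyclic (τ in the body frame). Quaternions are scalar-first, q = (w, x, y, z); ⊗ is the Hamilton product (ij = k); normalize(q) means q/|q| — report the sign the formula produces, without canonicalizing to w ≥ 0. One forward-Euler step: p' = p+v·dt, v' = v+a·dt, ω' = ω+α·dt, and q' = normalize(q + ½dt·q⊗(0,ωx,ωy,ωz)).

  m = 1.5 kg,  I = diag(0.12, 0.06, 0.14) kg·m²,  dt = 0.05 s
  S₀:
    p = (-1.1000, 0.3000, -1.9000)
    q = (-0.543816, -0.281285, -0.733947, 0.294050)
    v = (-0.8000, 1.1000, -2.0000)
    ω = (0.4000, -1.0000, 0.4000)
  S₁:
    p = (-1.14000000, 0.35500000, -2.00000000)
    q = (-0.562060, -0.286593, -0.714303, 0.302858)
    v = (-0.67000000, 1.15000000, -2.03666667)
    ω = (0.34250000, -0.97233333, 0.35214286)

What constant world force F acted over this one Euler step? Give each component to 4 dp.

F = (3.9000, 1.5000, -1.1000)

v₁ − v₀ = (0.13000000, 0.05000000, -0.03666667)
m·(v₁−v₀)/dt = (3.9000, 1.5000, -1.1000)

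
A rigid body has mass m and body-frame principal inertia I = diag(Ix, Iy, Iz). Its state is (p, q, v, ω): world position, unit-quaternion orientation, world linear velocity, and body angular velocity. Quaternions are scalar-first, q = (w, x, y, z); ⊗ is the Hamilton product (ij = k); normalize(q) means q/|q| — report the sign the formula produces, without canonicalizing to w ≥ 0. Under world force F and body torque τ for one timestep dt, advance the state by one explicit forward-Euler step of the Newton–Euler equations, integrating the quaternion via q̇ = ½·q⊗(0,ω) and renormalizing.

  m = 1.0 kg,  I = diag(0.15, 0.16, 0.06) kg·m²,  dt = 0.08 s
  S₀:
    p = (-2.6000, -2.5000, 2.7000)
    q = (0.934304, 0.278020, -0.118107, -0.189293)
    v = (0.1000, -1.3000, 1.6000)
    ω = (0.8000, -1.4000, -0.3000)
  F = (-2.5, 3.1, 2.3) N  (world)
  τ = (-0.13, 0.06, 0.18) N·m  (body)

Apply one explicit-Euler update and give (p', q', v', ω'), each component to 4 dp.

gyro term ω×Iω = (-0.0420, -0.0216, -0.0112)
(τ − ω×Iω)/I = (-0.5867, 0.5100, 3.1867)
ω' = ω + α·dt = (0.7531, -1.3592, -0.0451)
2q̇ = q⊗(0,ω) = (-0.4445537, 0.5178651, -1.3760540, -0.5750336)
q + ½dt·q⊗(0,ω), renormalized = (0.9146, 0.2981, -0.1728, -0.2118)
a = F/m = (-2.5000, 3.1000, 2.3000)
p' = p + v·dt = (-2.5920, -2.6040, 2.8280)
new velocity v' = (-0.1000, -1.0520, 1.7840)

p' = (-2.5920, -2.6040, 2.8280)
q' = (0.9146, 0.2981, -0.1728, -0.2118)
v' = (-0.1000, -1.0520, 1.7840)
ω' = (0.7531, -1.3592, -0.0451)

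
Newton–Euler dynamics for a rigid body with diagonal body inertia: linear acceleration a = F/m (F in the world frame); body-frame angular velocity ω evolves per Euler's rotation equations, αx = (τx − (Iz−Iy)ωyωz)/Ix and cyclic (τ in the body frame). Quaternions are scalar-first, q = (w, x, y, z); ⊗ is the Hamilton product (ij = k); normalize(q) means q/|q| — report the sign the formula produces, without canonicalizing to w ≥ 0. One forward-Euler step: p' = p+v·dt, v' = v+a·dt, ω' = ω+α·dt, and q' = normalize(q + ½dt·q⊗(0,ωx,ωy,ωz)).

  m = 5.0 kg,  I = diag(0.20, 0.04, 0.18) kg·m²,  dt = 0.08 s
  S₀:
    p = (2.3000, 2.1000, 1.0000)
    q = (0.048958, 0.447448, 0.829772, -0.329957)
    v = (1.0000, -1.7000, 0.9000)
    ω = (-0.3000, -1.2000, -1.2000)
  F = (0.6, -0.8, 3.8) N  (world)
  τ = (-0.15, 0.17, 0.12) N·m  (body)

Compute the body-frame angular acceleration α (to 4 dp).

gyro term ω×Iω = (0.2016, 0.0072, -0.0576)
α = I⁻¹(τ − ω×Iω) = (-1.7580, 4.0700, 0.9867)

α = (-1.7580, 4.0700, 0.9867)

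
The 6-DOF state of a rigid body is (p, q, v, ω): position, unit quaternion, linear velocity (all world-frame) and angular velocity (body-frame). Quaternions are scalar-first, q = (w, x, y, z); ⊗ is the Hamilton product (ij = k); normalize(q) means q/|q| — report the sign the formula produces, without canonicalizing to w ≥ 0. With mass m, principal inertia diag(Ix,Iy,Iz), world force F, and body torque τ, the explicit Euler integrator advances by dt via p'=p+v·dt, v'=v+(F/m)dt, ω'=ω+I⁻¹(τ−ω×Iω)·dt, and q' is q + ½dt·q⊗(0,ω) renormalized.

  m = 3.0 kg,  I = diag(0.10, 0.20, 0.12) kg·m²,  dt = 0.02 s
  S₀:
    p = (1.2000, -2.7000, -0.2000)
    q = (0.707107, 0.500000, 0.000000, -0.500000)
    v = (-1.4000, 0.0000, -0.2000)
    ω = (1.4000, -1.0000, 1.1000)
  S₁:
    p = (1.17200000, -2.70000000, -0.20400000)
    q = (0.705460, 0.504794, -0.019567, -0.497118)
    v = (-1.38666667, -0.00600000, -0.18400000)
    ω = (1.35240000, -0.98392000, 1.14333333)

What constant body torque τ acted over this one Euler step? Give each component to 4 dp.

Δω = ω₁−ω₀ = (-0.04760000, 0.01608000, 0.04333333)
precession coupling = (0.0880, -0.0308, -0.1400)
τ = I·(Δω/dt) + ω₀×(Iω₀) = (-0.1500, 0.1300, 0.1200)

τ = (-0.1500, 0.1300, 0.1200)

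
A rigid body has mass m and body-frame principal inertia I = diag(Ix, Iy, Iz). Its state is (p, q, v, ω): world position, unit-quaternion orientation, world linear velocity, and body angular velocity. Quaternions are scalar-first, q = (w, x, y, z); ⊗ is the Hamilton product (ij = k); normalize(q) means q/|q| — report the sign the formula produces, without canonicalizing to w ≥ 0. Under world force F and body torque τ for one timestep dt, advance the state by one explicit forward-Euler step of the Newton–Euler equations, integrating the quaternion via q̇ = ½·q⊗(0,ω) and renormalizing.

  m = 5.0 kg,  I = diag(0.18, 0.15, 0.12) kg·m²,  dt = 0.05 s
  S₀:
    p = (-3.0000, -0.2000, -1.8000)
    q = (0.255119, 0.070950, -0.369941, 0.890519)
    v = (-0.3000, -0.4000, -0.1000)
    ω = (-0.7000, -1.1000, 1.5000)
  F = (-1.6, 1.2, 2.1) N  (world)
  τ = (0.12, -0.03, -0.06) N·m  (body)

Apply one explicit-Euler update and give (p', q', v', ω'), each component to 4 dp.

ω×(Iω) gyroscopic = (0.0495, -0.0630, -0.0231)
α = I⁻¹(τ − ω×Iω) = (0.3917, 0.2200, -0.3075)
ω' = ω + α·dt = (-0.6804, -1.0890, 1.4846)
q⊗(0,ω) = (-1.6930486, 0.2460761, -1.0104192, 0.0456748)
q' = normalize(q + ½dt·q⊗(0,ω)) = (0.2125, 0.0770, -0.3947, 0.8906)
a = (-0.3200, 0.2400, 0.4200)
p' = p + v·dt = (-3.0150, -0.2200, -1.8050)
v + (F/m)dt = (-0.3160, -0.3880, -0.0790)

p' = (-3.0150, -0.2200, -1.8050)
q' = (0.2125, 0.0770, -0.3947, 0.8906)
v' = (-0.3160, -0.3880, -0.0790)
ω' = (-0.6804, -1.0890, 1.4846)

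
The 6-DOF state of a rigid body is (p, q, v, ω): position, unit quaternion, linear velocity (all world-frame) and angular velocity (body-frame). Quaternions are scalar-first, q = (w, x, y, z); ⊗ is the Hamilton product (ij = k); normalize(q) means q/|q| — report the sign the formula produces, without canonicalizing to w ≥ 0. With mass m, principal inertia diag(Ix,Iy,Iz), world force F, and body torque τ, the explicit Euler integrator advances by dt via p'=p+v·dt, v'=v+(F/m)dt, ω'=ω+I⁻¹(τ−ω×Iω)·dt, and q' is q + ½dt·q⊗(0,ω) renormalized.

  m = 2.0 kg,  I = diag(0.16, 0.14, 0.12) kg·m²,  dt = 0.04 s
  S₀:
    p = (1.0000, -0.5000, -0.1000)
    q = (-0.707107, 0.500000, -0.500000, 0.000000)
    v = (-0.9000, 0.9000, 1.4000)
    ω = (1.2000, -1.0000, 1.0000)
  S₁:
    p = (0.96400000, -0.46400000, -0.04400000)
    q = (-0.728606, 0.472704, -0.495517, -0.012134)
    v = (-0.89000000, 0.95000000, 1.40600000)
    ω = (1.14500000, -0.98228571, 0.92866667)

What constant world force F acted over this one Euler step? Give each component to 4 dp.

v₁ − v₀ = (0.01000000, 0.05000000, 0.00600000)
m·(v₁−v₀)/dt = (0.5000, 2.5000, 0.3000)

F = (0.5000, 2.5000, 0.3000)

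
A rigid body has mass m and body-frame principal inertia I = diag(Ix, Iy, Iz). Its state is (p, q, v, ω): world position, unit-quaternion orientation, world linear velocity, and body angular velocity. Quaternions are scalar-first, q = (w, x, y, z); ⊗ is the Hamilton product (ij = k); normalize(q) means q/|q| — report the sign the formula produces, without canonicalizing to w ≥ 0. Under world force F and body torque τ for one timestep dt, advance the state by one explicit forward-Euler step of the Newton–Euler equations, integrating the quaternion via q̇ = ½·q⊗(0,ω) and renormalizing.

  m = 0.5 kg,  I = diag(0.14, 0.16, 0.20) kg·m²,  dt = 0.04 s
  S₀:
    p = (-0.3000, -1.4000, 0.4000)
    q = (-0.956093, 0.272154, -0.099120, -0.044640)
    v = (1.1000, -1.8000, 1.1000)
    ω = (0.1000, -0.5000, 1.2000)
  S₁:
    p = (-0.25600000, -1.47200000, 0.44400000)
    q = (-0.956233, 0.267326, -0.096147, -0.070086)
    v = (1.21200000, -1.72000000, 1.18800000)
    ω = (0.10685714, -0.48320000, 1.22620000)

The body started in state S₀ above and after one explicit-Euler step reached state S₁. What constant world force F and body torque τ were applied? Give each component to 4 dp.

F = (1.4000, 1.0000, 1.1000)
τ = (0.0000, 0.0600, 0.1300)

ω₁ − ω₀ = (0.00685714, 0.01680000, 0.02620000)
τ = I·(Δω/dt) + ω₀×(Iω₀) = (0.0000, 0.0600, 0.1300)
v₁ − v₀ = (0.11200000, 0.08000000, 0.08800000)
applied force F = (1.4000, 1.0000, 1.1000)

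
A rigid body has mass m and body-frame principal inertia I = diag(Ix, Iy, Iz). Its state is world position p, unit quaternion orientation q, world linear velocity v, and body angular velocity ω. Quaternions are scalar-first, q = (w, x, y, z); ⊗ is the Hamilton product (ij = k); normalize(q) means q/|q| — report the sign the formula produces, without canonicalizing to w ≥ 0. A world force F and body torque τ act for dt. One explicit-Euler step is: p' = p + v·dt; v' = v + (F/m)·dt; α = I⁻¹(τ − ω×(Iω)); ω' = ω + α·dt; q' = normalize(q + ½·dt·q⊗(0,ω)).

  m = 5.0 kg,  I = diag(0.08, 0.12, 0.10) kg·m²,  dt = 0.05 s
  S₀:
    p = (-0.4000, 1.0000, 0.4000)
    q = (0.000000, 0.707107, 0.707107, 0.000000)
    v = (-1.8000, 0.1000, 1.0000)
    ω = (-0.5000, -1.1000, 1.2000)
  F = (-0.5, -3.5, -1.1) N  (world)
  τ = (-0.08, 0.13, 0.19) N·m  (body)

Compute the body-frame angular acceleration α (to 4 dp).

α = (-1.3300, 0.9833, 1.6800)

ω×(Iω) gyroscopic = (0.0264, 0.0120, 0.0220)
α = I⁻¹(τ − ω×Iω) = (-1.3300, 0.9833, 1.6800)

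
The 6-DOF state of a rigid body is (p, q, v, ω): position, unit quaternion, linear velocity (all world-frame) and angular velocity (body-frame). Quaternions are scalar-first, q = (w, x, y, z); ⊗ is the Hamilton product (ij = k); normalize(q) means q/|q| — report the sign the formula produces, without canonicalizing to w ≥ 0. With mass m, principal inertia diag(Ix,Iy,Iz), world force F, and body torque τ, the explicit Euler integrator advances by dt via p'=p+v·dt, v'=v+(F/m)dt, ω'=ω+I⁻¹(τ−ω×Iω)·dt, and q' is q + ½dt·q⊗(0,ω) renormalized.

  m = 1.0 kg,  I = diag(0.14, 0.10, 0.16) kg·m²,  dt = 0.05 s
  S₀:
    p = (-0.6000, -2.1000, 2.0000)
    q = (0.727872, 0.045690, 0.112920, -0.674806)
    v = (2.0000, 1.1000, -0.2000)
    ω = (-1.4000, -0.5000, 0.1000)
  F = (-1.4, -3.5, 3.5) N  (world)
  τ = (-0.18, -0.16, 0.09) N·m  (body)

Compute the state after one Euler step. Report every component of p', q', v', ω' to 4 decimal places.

α = I⁻¹(τ − ω×Iω) = (-1.2643, -1.6280, 0.7375)
ω' = ω + α·dt = (-1.4632, -0.5814, 0.1369)
2q̇ = q⊗(0,ω) = (0.1879066, -1.3451318, 0.5762234, 0.2080302)
q + ½dt·q⊗(0,ω), renormalized = (0.7321, 0.0121, 0.1272, -0.6691)
new position p' = (-0.5000, -2.0450, 1.9900)
v + (F/m)dt = (1.9300, 0.9250, -0.0250)

p' = (-0.5000, -2.0450, 1.9900)
q' = (0.7321, 0.0121, 0.1272, -0.6691)
v' = (1.9300, 0.9250, -0.0250)
ω' = (-1.4632, -0.5814, 0.1369)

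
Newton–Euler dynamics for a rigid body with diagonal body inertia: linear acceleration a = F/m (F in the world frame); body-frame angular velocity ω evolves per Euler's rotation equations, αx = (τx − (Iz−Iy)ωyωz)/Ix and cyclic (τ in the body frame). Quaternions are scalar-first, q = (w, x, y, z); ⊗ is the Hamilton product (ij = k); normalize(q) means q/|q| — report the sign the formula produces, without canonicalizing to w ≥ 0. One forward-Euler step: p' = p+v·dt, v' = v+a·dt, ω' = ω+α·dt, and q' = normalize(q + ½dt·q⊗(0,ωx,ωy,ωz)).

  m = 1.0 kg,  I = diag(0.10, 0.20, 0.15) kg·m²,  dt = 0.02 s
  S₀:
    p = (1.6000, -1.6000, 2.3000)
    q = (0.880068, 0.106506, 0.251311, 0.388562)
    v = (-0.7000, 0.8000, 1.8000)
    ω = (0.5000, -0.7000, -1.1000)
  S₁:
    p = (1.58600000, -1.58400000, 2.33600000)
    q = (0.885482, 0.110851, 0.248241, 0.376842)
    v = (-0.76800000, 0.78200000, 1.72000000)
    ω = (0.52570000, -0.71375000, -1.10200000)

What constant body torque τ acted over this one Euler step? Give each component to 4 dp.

τ = (0.0900, -0.1100, -0.0500)

rate change Δω = (0.02570000, -0.01375000, -0.00200000)
ω₀×(Iω₀) = (-0.0385, 0.0275, -0.0350)
applied torque τ = (0.0900, -0.1100, -0.0500)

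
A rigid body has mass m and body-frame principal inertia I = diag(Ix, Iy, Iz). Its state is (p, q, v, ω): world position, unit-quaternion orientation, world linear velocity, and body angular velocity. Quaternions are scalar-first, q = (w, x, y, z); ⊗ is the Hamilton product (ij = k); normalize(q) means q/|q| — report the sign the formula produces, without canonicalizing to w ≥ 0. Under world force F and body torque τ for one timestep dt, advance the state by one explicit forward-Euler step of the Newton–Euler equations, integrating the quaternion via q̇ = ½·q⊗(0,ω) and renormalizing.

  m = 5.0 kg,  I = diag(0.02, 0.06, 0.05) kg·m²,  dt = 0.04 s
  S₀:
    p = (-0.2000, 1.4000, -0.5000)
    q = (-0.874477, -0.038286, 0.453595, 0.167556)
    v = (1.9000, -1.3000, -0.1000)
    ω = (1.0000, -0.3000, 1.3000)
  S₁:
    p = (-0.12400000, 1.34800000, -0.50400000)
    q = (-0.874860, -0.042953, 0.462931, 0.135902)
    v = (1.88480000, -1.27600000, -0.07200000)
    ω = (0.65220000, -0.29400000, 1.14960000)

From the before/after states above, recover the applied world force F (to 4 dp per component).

Δv = v₁−v₀ = (-0.01520000, 0.02400000, 0.02800000)
applied force F = (-1.9000, 3.0000, 3.5000)

F = (-1.9000, 3.0000, 3.5000)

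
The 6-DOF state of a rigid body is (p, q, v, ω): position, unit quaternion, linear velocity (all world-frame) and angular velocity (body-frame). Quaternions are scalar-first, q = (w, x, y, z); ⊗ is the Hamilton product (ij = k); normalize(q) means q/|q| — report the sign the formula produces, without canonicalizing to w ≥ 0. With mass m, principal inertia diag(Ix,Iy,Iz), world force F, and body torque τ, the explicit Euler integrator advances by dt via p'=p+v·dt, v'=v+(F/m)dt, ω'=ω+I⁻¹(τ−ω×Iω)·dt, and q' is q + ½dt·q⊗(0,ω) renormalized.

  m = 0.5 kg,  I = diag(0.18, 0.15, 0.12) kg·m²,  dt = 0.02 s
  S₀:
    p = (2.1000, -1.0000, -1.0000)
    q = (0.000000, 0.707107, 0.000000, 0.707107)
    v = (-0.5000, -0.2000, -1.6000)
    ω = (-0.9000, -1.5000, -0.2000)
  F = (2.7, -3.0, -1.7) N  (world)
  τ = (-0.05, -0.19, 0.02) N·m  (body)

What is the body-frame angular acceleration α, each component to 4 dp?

precession coupling ω×(Iω) = (-0.0090, 0.0108, -0.0405)
angular accel α = (-0.2278, -1.3387, 0.5042)

α = (-0.2278, -1.3387, 0.5042)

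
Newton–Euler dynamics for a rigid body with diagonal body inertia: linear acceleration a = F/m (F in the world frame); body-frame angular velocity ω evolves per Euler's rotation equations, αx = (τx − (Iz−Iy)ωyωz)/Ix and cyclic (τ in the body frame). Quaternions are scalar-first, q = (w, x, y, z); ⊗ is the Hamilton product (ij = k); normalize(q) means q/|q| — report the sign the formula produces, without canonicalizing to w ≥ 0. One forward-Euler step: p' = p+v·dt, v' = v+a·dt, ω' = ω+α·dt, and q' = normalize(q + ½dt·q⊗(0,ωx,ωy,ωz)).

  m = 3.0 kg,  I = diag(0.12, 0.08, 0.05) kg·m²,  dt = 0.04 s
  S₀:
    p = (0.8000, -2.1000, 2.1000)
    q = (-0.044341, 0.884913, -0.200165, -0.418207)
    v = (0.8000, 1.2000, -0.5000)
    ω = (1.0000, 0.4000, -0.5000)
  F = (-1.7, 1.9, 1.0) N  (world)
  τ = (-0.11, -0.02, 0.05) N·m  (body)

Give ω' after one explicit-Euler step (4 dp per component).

ω' = (0.9613, 0.4075, -0.4472)

angular accel α = (-0.9667, 0.1875, 1.3200)
ω' = ω + α·dt = (0.9613, 0.4075, -0.4472)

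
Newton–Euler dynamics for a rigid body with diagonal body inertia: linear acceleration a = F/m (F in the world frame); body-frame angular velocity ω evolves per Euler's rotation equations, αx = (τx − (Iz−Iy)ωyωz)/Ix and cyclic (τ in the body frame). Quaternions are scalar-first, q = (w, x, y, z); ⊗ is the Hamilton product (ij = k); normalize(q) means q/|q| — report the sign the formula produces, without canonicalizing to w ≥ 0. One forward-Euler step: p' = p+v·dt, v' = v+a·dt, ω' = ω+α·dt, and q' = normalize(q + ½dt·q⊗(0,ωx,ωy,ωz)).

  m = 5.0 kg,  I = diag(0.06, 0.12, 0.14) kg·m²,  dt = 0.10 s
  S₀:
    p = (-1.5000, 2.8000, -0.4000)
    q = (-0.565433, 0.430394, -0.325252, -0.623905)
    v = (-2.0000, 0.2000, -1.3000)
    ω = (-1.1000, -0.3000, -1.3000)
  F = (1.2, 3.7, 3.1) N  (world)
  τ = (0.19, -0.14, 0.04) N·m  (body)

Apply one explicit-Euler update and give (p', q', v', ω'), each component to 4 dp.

p' = (-1.7000, 2.8200, -0.5300)
q' = (-0.5850, 0.4715, -0.2535, -0.6092)
v' = (-1.9760, 0.2740, -1.2380)
ω' = (-0.7963, -0.3213, -1.2856)

new position p' = (-1.7000, 2.8200, -0.5300)
new velocity v' = (-1.9760, 0.2740, -1.2380)
angular accel α = (3.0367, -0.2133, 0.1443)
ω' = ω + α·dt = (-0.7963, -0.3213, -1.2856)
2q̇ = q⊗(0,ω) = (-0.4352187, 0.8576324, 1.4154376, 0.2481675)
q + ½dt·q⊗(0,ω), renormalized = (-0.5850, 0.4715, -0.2535, -0.6092)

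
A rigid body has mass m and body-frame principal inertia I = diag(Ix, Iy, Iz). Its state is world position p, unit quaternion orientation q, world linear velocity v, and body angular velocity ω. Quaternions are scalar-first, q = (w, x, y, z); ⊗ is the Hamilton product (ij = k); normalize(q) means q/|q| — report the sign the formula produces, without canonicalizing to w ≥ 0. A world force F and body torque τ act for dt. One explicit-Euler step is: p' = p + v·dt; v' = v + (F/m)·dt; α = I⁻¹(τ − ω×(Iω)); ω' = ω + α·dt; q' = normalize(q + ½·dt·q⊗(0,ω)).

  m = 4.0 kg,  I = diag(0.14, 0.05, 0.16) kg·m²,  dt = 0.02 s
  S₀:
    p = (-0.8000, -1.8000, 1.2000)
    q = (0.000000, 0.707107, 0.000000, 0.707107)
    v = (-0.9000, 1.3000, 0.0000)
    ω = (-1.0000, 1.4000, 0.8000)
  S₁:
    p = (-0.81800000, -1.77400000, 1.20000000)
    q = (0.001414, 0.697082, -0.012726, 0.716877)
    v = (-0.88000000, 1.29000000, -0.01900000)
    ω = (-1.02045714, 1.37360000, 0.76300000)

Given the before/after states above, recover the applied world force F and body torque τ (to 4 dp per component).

F = (4.0000, -2.0000, -3.8000)
τ = (-0.0200, -0.0500, -0.1700)

Δω = ω₁−ω₀ = (-0.02045714, -0.02640000, -0.03700000)
I·α + gyro = (-0.0200, -0.0500, -0.1700)
Δv = v₁−v₀ = (0.02000000, -0.01000000, -0.01900000)
m·(v₁−v₀)/dt = (4.0000, -2.0000, -3.8000)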